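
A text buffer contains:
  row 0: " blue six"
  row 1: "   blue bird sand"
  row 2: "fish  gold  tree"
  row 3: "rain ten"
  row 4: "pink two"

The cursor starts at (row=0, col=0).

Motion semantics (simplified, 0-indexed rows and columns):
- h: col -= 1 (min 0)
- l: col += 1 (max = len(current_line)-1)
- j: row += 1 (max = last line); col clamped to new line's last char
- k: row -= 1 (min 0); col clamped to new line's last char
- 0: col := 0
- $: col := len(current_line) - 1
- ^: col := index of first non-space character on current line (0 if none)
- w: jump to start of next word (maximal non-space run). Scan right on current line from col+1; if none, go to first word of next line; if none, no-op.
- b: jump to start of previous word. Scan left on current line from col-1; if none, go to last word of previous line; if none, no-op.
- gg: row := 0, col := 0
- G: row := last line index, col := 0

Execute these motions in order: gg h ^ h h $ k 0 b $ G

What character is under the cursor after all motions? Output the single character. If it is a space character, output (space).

After 1 (gg): row=0 col=0 char='_'
After 2 (h): row=0 col=0 char='_'
After 3 (^): row=0 col=1 char='b'
After 4 (h): row=0 col=0 char='_'
After 5 (h): row=0 col=0 char='_'
After 6 ($): row=0 col=8 char='x'
After 7 (k): row=0 col=8 char='x'
After 8 (0): row=0 col=0 char='_'
After 9 (b): row=0 col=0 char='_'
After 10 ($): row=0 col=8 char='x'
After 11 (G): row=4 col=0 char='p'

Answer: p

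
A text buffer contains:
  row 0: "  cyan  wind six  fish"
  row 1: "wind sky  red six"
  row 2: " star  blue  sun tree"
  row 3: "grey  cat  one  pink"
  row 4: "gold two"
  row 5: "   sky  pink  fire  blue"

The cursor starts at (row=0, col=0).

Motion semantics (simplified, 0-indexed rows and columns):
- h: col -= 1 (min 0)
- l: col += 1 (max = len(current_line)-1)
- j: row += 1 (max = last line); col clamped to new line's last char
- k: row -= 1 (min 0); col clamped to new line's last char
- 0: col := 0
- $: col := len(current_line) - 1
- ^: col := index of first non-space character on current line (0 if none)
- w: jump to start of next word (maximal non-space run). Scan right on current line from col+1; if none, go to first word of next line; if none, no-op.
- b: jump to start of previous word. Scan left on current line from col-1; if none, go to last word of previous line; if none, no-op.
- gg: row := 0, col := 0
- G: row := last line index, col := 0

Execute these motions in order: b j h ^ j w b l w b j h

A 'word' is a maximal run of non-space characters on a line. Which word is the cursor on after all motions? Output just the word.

After 1 (b): row=0 col=0 char='_'
After 2 (j): row=1 col=0 char='w'
After 3 (h): row=1 col=0 char='w'
After 4 (^): row=1 col=0 char='w'
After 5 (j): row=2 col=0 char='_'
After 6 (w): row=2 col=1 char='s'
After 7 (b): row=1 col=14 char='s'
After 8 (l): row=1 col=15 char='i'
After 9 (w): row=2 col=1 char='s'
After 10 (b): row=1 col=14 char='s'
After 11 (j): row=2 col=14 char='u'
After 12 (h): row=2 col=13 char='s'

Answer: sun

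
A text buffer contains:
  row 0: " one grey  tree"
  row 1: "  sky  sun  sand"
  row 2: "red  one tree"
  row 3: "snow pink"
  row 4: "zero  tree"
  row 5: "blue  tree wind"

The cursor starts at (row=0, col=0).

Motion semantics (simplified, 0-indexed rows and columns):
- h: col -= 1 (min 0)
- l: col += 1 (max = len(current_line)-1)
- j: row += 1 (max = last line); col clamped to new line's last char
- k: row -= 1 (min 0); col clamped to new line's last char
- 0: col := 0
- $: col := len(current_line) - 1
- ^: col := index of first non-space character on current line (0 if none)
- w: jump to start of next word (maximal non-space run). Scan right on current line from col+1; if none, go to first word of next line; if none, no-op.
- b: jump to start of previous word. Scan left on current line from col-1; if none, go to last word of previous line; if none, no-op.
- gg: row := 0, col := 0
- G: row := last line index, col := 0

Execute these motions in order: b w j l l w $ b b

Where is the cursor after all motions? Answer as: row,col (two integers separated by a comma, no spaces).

Answer: 1,7

Derivation:
After 1 (b): row=0 col=0 char='_'
After 2 (w): row=0 col=1 char='o'
After 3 (j): row=1 col=1 char='_'
After 4 (l): row=1 col=2 char='s'
After 5 (l): row=1 col=3 char='k'
After 6 (w): row=1 col=7 char='s'
After 7 ($): row=1 col=15 char='d'
After 8 (b): row=1 col=12 char='s'
After 9 (b): row=1 col=7 char='s'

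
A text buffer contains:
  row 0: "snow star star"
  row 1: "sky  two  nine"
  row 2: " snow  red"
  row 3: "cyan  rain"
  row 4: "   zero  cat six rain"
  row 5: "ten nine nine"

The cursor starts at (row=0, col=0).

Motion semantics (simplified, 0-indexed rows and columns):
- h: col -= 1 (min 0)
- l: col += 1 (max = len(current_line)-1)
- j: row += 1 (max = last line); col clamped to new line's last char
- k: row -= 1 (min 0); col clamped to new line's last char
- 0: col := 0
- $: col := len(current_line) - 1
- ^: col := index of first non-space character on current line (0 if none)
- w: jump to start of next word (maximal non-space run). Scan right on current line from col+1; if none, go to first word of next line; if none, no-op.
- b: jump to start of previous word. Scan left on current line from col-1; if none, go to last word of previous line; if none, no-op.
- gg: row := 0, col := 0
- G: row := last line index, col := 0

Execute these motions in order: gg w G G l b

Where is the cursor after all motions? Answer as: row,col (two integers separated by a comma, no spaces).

Answer: 5,0

Derivation:
After 1 (gg): row=0 col=0 char='s'
After 2 (w): row=0 col=5 char='s'
After 3 (G): row=5 col=0 char='t'
After 4 (G): row=5 col=0 char='t'
After 5 (l): row=5 col=1 char='e'
After 6 (b): row=5 col=0 char='t'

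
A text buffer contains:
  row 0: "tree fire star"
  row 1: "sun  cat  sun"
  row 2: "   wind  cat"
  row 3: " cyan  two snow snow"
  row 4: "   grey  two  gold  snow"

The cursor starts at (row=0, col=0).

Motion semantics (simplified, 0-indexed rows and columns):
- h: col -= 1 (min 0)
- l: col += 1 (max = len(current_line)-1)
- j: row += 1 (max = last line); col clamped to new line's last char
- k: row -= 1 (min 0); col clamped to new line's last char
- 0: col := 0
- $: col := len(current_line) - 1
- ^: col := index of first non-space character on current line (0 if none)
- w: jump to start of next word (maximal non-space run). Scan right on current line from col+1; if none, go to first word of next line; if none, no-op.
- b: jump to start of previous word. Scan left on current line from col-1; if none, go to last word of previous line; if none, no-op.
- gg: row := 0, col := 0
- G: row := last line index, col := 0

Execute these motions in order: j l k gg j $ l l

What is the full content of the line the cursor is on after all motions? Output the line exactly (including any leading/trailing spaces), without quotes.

Answer: sun  cat  sun

Derivation:
After 1 (j): row=1 col=0 char='s'
After 2 (l): row=1 col=1 char='u'
After 3 (k): row=0 col=1 char='r'
After 4 (gg): row=0 col=0 char='t'
After 5 (j): row=1 col=0 char='s'
After 6 ($): row=1 col=12 char='n'
After 7 (l): row=1 col=12 char='n'
After 8 (l): row=1 col=12 char='n'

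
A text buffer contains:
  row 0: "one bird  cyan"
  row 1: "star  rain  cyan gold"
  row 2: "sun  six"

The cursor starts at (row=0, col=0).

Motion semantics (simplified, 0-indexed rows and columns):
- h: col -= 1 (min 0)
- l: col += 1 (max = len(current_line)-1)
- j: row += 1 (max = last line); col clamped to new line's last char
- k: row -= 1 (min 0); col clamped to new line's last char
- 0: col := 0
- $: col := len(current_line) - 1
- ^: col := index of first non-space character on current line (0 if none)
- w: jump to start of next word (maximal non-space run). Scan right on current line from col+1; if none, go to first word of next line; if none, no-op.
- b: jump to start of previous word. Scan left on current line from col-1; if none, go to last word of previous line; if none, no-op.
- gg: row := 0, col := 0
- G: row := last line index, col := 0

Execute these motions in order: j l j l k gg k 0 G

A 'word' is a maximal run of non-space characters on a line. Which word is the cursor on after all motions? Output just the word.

After 1 (j): row=1 col=0 char='s'
After 2 (l): row=1 col=1 char='t'
After 3 (j): row=2 col=1 char='u'
After 4 (l): row=2 col=2 char='n'
After 5 (k): row=1 col=2 char='a'
After 6 (gg): row=0 col=0 char='o'
After 7 (k): row=0 col=0 char='o'
After 8 (0): row=0 col=0 char='o'
After 9 (G): row=2 col=0 char='s'

Answer: sun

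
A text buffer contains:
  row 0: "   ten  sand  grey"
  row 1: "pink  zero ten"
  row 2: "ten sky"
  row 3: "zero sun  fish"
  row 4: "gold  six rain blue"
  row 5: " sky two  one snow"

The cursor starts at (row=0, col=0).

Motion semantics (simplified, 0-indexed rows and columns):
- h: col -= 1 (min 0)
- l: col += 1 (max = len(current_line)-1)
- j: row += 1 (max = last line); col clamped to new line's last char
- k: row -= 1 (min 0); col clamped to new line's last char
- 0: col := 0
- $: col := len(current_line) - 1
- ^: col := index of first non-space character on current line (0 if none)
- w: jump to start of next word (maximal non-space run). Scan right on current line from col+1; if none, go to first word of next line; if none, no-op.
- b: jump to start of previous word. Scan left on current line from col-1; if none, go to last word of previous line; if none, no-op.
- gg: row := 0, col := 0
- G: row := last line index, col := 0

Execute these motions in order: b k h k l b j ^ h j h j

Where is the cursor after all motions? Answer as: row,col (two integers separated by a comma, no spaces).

Answer: 3,0

Derivation:
After 1 (b): row=0 col=0 char='_'
After 2 (k): row=0 col=0 char='_'
After 3 (h): row=0 col=0 char='_'
After 4 (k): row=0 col=0 char='_'
After 5 (l): row=0 col=1 char='_'
After 6 (b): row=0 col=1 char='_'
After 7 (j): row=1 col=1 char='i'
After 8 (^): row=1 col=0 char='p'
After 9 (h): row=1 col=0 char='p'
After 10 (j): row=2 col=0 char='t'
After 11 (h): row=2 col=0 char='t'
After 12 (j): row=3 col=0 char='z'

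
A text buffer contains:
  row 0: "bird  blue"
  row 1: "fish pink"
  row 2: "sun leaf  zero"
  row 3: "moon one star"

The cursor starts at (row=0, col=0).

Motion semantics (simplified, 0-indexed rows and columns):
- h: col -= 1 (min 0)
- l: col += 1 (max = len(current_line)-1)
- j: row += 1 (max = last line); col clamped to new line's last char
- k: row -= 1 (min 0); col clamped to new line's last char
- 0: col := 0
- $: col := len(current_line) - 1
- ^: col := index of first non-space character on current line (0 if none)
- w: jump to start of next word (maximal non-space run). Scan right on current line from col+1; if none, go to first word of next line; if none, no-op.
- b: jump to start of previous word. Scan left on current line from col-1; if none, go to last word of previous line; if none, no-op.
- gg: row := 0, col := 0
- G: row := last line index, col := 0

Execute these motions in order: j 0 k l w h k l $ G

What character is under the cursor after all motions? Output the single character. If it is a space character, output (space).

After 1 (j): row=1 col=0 char='f'
After 2 (0): row=1 col=0 char='f'
After 3 (k): row=0 col=0 char='b'
After 4 (l): row=0 col=1 char='i'
After 5 (w): row=0 col=6 char='b'
After 6 (h): row=0 col=5 char='_'
After 7 (k): row=0 col=5 char='_'
After 8 (l): row=0 col=6 char='b'
After 9 ($): row=0 col=9 char='e'
After 10 (G): row=3 col=0 char='m'

Answer: m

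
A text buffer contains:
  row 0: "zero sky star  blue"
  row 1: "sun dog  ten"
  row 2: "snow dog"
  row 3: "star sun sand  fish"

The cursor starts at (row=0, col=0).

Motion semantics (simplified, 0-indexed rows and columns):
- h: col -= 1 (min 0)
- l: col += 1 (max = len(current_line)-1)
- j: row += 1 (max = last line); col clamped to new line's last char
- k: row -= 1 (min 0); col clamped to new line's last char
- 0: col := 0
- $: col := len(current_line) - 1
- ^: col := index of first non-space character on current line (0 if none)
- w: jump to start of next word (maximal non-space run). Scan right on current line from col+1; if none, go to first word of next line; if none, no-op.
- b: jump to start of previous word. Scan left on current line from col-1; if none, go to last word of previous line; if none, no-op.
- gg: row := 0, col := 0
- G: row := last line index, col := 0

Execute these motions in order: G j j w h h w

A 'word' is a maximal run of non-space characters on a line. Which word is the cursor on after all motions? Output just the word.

Answer: sun

Derivation:
After 1 (G): row=3 col=0 char='s'
After 2 (j): row=3 col=0 char='s'
After 3 (j): row=3 col=0 char='s'
After 4 (w): row=3 col=5 char='s'
After 5 (h): row=3 col=4 char='_'
After 6 (h): row=3 col=3 char='r'
After 7 (w): row=3 col=5 char='s'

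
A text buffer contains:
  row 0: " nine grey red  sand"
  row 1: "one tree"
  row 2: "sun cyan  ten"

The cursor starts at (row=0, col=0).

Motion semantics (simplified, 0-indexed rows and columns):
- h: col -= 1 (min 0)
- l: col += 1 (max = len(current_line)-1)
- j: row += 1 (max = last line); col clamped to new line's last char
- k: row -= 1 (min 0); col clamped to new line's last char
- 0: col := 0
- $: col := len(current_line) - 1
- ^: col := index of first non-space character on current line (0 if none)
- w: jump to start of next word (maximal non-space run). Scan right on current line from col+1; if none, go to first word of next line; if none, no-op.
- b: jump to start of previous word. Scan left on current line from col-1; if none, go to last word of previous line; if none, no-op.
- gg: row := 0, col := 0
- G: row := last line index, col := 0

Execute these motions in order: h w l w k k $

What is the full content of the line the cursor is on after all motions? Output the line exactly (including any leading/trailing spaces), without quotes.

After 1 (h): row=0 col=0 char='_'
After 2 (w): row=0 col=1 char='n'
After 3 (l): row=0 col=2 char='i'
After 4 (w): row=0 col=6 char='g'
After 5 (k): row=0 col=6 char='g'
After 6 (k): row=0 col=6 char='g'
After 7 ($): row=0 col=19 char='d'

Answer:  nine grey red  sand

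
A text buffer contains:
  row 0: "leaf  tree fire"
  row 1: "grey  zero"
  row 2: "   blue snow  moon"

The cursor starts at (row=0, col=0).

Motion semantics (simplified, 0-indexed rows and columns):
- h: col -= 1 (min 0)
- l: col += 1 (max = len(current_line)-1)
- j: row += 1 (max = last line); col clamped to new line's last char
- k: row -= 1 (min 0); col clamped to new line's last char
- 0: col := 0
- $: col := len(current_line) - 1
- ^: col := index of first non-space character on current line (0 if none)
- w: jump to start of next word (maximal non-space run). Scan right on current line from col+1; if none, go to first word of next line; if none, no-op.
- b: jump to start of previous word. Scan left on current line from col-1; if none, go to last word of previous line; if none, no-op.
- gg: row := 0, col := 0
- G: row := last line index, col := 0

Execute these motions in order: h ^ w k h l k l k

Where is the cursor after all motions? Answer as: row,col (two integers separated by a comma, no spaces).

Answer: 0,7

Derivation:
After 1 (h): row=0 col=0 char='l'
After 2 (^): row=0 col=0 char='l'
After 3 (w): row=0 col=6 char='t'
After 4 (k): row=0 col=6 char='t'
After 5 (h): row=0 col=5 char='_'
After 6 (l): row=0 col=6 char='t'
After 7 (k): row=0 col=6 char='t'
After 8 (l): row=0 col=7 char='r'
After 9 (k): row=0 col=7 char='r'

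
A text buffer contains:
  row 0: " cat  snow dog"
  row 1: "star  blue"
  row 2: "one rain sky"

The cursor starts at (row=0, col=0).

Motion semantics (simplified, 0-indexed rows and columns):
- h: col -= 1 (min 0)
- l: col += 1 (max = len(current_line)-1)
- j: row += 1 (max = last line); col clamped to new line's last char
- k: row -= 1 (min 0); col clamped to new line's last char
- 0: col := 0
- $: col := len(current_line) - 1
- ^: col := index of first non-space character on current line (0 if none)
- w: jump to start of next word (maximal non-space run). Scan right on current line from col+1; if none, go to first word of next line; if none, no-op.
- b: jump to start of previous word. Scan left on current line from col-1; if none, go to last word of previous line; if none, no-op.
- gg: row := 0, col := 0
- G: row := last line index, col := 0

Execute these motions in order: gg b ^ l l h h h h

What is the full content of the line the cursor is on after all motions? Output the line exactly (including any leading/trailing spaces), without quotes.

Answer:  cat  snow dog

Derivation:
After 1 (gg): row=0 col=0 char='_'
After 2 (b): row=0 col=0 char='_'
After 3 (^): row=0 col=1 char='c'
After 4 (l): row=0 col=2 char='a'
After 5 (l): row=0 col=3 char='t'
After 6 (h): row=0 col=2 char='a'
After 7 (h): row=0 col=1 char='c'
After 8 (h): row=0 col=0 char='_'
After 9 (h): row=0 col=0 char='_'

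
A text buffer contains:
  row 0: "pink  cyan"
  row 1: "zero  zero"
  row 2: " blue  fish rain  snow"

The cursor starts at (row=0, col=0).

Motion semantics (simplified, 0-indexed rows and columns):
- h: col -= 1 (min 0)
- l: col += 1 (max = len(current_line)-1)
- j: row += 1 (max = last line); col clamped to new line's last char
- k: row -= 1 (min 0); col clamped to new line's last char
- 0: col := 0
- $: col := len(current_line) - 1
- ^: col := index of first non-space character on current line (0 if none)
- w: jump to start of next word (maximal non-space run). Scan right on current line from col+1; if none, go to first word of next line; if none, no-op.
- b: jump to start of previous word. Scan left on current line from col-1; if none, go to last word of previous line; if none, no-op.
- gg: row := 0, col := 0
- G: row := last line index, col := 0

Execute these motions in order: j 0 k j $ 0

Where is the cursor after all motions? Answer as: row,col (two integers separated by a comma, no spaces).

After 1 (j): row=1 col=0 char='z'
After 2 (0): row=1 col=0 char='z'
After 3 (k): row=0 col=0 char='p'
After 4 (j): row=1 col=0 char='z'
After 5 ($): row=1 col=9 char='o'
After 6 (0): row=1 col=0 char='z'

Answer: 1,0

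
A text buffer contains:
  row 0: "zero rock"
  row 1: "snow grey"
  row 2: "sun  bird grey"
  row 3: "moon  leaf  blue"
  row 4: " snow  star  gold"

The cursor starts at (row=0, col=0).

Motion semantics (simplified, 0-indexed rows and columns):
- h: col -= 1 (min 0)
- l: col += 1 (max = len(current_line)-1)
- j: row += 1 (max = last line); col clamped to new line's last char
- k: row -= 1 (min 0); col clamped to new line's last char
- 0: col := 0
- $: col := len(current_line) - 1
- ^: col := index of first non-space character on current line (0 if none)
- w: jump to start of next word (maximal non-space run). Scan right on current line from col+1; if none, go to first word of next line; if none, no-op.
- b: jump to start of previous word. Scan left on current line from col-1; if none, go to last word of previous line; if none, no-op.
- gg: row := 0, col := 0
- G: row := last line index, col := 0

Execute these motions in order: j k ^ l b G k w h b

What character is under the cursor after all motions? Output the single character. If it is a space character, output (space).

Answer: m

Derivation:
After 1 (j): row=1 col=0 char='s'
After 2 (k): row=0 col=0 char='z'
After 3 (^): row=0 col=0 char='z'
After 4 (l): row=0 col=1 char='e'
After 5 (b): row=0 col=0 char='z'
After 6 (G): row=4 col=0 char='_'
After 7 (k): row=3 col=0 char='m'
After 8 (w): row=3 col=6 char='l'
After 9 (h): row=3 col=5 char='_'
After 10 (b): row=3 col=0 char='m'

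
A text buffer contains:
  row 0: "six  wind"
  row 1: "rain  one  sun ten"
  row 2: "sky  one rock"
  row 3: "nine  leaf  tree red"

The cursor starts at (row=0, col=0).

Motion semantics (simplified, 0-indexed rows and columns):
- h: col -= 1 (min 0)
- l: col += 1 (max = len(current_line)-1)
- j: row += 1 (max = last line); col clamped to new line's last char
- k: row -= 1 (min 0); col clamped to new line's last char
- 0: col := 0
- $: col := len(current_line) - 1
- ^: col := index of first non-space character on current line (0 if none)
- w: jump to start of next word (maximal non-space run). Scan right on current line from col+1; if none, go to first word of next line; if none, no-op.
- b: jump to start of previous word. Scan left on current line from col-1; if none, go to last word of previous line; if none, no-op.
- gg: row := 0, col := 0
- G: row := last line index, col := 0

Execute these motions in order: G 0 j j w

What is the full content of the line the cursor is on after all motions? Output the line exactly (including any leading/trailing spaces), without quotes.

Answer: nine  leaf  tree red

Derivation:
After 1 (G): row=3 col=0 char='n'
After 2 (0): row=3 col=0 char='n'
After 3 (j): row=3 col=0 char='n'
After 4 (j): row=3 col=0 char='n'
After 5 (w): row=3 col=6 char='l'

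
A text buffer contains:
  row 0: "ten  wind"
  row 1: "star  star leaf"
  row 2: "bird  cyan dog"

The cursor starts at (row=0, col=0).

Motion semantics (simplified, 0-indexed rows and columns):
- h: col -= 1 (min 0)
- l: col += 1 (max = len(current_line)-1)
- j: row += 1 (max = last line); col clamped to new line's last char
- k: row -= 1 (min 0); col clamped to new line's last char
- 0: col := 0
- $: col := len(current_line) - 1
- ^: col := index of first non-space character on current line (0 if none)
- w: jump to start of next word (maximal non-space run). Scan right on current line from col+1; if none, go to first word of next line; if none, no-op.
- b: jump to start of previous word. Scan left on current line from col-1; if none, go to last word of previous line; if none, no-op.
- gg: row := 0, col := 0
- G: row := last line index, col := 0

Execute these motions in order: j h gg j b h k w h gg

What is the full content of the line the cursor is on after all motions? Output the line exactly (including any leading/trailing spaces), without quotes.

After 1 (j): row=1 col=0 char='s'
After 2 (h): row=1 col=0 char='s'
After 3 (gg): row=0 col=0 char='t'
After 4 (j): row=1 col=0 char='s'
After 5 (b): row=0 col=5 char='w'
After 6 (h): row=0 col=4 char='_'
After 7 (k): row=0 col=4 char='_'
After 8 (w): row=0 col=5 char='w'
After 9 (h): row=0 col=4 char='_'
After 10 (gg): row=0 col=0 char='t'

Answer: ten  wind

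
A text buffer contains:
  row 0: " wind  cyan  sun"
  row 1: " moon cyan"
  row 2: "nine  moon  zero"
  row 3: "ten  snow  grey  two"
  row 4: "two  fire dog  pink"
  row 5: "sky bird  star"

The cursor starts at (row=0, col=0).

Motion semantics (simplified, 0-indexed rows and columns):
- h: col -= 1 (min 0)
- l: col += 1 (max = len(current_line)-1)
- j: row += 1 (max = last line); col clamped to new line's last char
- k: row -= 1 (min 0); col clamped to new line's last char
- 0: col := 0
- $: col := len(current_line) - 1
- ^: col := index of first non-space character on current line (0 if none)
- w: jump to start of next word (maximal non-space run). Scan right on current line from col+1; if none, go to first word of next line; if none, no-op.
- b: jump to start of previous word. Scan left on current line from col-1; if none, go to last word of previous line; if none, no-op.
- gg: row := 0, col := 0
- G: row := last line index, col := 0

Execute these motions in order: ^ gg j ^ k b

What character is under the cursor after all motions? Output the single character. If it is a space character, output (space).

After 1 (^): row=0 col=1 char='w'
After 2 (gg): row=0 col=0 char='_'
After 3 (j): row=1 col=0 char='_'
After 4 (^): row=1 col=1 char='m'
After 5 (k): row=0 col=1 char='w'
After 6 (b): row=0 col=1 char='w'

Answer: w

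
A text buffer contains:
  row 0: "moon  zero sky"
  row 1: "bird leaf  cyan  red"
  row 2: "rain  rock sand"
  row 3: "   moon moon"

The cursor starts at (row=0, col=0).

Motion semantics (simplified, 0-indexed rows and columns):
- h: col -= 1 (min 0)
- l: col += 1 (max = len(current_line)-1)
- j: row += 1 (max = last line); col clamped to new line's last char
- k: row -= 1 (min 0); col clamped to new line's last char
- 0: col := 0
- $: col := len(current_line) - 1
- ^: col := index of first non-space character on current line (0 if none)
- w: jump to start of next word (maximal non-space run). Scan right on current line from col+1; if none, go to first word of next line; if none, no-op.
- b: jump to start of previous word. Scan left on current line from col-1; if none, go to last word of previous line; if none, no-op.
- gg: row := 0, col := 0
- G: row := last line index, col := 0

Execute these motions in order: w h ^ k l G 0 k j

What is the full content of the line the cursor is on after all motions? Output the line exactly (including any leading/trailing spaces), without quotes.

Answer:    moon moon

Derivation:
After 1 (w): row=0 col=6 char='z'
After 2 (h): row=0 col=5 char='_'
After 3 (^): row=0 col=0 char='m'
After 4 (k): row=0 col=0 char='m'
After 5 (l): row=0 col=1 char='o'
After 6 (G): row=3 col=0 char='_'
After 7 (0): row=3 col=0 char='_'
After 8 (k): row=2 col=0 char='r'
After 9 (j): row=3 col=0 char='_'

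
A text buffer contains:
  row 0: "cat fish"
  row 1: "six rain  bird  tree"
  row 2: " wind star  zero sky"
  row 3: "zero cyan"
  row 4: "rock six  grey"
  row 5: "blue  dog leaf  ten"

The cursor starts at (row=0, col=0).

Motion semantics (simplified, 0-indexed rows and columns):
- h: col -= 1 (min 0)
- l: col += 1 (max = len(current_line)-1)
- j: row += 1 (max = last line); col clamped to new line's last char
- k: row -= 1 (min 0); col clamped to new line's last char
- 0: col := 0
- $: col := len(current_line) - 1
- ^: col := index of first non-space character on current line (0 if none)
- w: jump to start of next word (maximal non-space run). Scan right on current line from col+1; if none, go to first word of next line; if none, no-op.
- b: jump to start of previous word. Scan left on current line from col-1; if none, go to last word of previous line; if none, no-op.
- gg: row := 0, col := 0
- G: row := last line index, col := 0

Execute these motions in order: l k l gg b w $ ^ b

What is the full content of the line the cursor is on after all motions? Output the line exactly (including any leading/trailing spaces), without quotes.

After 1 (l): row=0 col=1 char='a'
After 2 (k): row=0 col=1 char='a'
After 3 (l): row=0 col=2 char='t'
After 4 (gg): row=0 col=0 char='c'
After 5 (b): row=0 col=0 char='c'
After 6 (w): row=0 col=4 char='f'
After 7 ($): row=0 col=7 char='h'
After 8 (^): row=0 col=0 char='c'
After 9 (b): row=0 col=0 char='c'

Answer: cat fish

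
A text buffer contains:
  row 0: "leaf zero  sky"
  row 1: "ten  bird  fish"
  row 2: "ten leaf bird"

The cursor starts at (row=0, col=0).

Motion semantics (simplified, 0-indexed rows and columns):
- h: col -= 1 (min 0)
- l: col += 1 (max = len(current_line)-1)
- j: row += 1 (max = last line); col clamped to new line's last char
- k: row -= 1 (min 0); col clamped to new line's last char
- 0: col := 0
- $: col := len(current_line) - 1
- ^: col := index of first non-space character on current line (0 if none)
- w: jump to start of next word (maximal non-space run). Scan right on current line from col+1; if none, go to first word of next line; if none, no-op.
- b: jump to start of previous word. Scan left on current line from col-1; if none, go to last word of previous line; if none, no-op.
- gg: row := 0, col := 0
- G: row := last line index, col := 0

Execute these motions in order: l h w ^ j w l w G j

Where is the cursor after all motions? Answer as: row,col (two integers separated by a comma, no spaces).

Answer: 2,0

Derivation:
After 1 (l): row=0 col=1 char='e'
After 2 (h): row=0 col=0 char='l'
After 3 (w): row=0 col=5 char='z'
After 4 (^): row=0 col=0 char='l'
After 5 (j): row=1 col=0 char='t'
After 6 (w): row=1 col=5 char='b'
After 7 (l): row=1 col=6 char='i'
After 8 (w): row=1 col=11 char='f'
After 9 (G): row=2 col=0 char='t'
After 10 (j): row=2 col=0 char='t'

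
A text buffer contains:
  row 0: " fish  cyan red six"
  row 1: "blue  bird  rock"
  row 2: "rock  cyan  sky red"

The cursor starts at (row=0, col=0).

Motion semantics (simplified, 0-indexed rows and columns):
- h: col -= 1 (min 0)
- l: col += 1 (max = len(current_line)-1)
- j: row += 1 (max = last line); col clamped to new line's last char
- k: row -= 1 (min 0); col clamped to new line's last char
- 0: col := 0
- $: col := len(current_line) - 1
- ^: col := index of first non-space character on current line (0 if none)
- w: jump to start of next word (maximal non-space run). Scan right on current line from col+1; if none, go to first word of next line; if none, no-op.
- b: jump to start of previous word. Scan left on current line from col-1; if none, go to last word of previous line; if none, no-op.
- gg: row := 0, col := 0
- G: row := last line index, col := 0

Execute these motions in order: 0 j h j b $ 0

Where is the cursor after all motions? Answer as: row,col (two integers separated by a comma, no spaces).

Answer: 1,0

Derivation:
After 1 (0): row=0 col=0 char='_'
After 2 (j): row=1 col=0 char='b'
After 3 (h): row=1 col=0 char='b'
After 4 (j): row=2 col=0 char='r'
After 5 (b): row=1 col=12 char='r'
After 6 ($): row=1 col=15 char='k'
After 7 (0): row=1 col=0 char='b'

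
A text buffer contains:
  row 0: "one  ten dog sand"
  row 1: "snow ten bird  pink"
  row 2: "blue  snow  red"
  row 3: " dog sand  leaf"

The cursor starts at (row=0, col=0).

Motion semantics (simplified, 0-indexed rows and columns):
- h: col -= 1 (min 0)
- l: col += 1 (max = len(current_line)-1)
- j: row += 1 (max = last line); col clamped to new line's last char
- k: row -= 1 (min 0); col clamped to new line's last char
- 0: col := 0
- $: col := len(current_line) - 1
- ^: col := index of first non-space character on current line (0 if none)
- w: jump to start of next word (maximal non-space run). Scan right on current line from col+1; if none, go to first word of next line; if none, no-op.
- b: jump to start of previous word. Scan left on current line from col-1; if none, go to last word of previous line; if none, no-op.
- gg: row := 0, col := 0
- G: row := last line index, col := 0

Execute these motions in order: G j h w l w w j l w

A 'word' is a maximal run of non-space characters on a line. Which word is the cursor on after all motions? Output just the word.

Answer: leaf

Derivation:
After 1 (G): row=3 col=0 char='_'
After 2 (j): row=3 col=0 char='_'
After 3 (h): row=3 col=0 char='_'
After 4 (w): row=3 col=1 char='d'
After 5 (l): row=3 col=2 char='o'
After 6 (w): row=3 col=5 char='s'
After 7 (w): row=3 col=11 char='l'
After 8 (j): row=3 col=11 char='l'
After 9 (l): row=3 col=12 char='e'
After 10 (w): row=3 col=12 char='e'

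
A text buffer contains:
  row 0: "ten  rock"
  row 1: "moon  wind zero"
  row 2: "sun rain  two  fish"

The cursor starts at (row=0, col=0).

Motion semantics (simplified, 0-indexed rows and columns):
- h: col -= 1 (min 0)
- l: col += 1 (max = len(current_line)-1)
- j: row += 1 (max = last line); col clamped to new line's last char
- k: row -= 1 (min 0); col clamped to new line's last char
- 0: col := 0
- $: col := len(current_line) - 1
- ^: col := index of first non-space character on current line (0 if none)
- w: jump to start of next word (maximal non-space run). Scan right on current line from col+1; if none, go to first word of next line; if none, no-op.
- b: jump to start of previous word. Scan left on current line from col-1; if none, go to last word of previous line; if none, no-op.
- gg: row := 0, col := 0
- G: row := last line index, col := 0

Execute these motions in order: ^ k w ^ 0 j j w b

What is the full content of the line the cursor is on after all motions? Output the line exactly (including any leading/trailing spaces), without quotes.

Answer: sun rain  two  fish

Derivation:
After 1 (^): row=0 col=0 char='t'
After 2 (k): row=0 col=0 char='t'
After 3 (w): row=0 col=5 char='r'
After 4 (^): row=0 col=0 char='t'
After 5 (0): row=0 col=0 char='t'
After 6 (j): row=1 col=0 char='m'
After 7 (j): row=2 col=0 char='s'
After 8 (w): row=2 col=4 char='r'
After 9 (b): row=2 col=0 char='s'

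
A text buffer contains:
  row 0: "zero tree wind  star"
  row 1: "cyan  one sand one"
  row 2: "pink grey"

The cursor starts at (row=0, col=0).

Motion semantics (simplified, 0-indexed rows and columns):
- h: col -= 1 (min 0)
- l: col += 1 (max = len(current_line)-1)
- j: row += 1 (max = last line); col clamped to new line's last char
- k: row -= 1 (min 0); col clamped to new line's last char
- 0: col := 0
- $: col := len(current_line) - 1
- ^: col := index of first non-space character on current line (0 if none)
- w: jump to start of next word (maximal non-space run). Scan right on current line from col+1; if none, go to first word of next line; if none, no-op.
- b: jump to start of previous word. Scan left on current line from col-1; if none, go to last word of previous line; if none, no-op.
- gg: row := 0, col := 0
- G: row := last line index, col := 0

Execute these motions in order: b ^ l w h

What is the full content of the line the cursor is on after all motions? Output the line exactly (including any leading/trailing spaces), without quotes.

Answer: zero tree wind  star

Derivation:
After 1 (b): row=0 col=0 char='z'
After 2 (^): row=0 col=0 char='z'
After 3 (l): row=0 col=1 char='e'
After 4 (w): row=0 col=5 char='t'
After 5 (h): row=0 col=4 char='_'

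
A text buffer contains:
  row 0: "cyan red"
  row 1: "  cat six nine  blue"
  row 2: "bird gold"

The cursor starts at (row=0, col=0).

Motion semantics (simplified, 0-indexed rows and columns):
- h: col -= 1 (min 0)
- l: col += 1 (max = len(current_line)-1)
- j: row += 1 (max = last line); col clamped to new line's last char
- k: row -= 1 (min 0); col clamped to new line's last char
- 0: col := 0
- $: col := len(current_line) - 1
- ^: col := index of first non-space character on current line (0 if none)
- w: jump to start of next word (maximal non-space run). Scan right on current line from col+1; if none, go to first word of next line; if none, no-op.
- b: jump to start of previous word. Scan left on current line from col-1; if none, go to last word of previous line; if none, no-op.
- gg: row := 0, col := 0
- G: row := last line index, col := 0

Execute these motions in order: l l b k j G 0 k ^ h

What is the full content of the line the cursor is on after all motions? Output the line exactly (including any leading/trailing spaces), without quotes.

Answer:   cat six nine  blue

Derivation:
After 1 (l): row=0 col=1 char='y'
After 2 (l): row=0 col=2 char='a'
After 3 (b): row=0 col=0 char='c'
After 4 (k): row=0 col=0 char='c'
After 5 (j): row=1 col=0 char='_'
After 6 (G): row=2 col=0 char='b'
After 7 (0): row=2 col=0 char='b'
After 8 (k): row=1 col=0 char='_'
After 9 (^): row=1 col=2 char='c'
After 10 (h): row=1 col=1 char='_'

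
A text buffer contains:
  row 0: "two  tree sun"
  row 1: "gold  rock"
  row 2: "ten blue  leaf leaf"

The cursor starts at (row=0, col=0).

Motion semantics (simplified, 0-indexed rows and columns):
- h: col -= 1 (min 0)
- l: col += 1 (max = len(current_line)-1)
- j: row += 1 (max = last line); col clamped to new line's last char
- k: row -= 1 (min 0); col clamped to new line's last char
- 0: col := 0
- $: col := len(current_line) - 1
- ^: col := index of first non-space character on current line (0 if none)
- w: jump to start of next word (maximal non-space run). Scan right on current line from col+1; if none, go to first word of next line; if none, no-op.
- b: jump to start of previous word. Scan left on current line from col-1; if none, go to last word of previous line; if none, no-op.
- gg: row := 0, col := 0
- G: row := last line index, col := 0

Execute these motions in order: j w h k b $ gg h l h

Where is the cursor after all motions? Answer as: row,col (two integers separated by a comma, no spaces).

After 1 (j): row=1 col=0 char='g'
After 2 (w): row=1 col=6 char='r'
After 3 (h): row=1 col=5 char='_'
After 4 (k): row=0 col=5 char='t'
After 5 (b): row=0 col=0 char='t'
After 6 ($): row=0 col=12 char='n'
After 7 (gg): row=0 col=0 char='t'
After 8 (h): row=0 col=0 char='t'
After 9 (l): row=0 col=1 char='w'
After 10 (h): row=0 col=0 char='t'

Answer: 0,0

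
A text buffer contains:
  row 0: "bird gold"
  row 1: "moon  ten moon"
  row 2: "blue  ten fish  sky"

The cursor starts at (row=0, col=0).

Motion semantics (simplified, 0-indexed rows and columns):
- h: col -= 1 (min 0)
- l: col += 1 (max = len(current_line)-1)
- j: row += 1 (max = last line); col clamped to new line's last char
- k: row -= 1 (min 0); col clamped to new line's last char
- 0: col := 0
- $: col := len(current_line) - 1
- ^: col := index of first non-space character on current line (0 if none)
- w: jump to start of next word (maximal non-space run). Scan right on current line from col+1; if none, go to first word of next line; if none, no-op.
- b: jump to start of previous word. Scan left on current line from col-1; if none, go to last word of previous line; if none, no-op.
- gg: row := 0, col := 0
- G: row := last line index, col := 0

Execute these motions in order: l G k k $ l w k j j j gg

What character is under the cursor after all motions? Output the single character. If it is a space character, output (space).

After 1 (l): row=0 col=1 char='i'
After 2 (G): row=2 col=0 char='b'
After 3 (k): row=1 col=0 char='m'
After 4 (k): row=0 col=0 char='b'
After 5 ($): row=0 col=8 char='d'
After 6 (l): row=0 col=8 char='d'
After 7 (w): row=1 col=0 char='m'
After 8 (k): row=0 col=0 char='b'
After 9 (j): row=1 col=0 char='m'
After 10 (j): row=2 col=0 char='b'
After 11 (j): row=2 col=0 char='b'
After 12 (gg): row=0 col=0 char='b'

Answer: b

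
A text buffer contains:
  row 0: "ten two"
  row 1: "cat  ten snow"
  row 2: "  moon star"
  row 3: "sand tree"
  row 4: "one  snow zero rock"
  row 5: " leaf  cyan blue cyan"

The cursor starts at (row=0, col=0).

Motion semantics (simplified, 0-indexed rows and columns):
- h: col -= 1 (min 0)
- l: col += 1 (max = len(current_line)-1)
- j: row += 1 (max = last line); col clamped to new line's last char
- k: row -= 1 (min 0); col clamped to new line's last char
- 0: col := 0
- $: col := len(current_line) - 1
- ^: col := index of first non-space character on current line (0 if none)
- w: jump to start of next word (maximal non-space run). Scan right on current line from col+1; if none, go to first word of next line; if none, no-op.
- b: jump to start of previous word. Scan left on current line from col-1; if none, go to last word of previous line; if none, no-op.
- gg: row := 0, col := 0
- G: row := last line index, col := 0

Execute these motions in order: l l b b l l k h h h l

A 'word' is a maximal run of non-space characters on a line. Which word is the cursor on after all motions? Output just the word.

After 1 (l): row=0 col=1 char='e'
After 2 (l): row=0 col=2 char='n'
After 3 (b): row=0 col=0 char='t'
After 4 (b): row=0 col=0 char='t'
After 5 (l): row=0 col=1 char='e'
After 6 (l): row=0 col=2 char='n'
After 7 (k): row=0 col=2 char='n'
After 8 (h): row=0 col=1 char='e'
After 9 (h): row=0 col=0 char='t'
After 10 (h): row=0 col=0 char='t'
After 11 (l): row=0 col=1 char='e'

Answer: ten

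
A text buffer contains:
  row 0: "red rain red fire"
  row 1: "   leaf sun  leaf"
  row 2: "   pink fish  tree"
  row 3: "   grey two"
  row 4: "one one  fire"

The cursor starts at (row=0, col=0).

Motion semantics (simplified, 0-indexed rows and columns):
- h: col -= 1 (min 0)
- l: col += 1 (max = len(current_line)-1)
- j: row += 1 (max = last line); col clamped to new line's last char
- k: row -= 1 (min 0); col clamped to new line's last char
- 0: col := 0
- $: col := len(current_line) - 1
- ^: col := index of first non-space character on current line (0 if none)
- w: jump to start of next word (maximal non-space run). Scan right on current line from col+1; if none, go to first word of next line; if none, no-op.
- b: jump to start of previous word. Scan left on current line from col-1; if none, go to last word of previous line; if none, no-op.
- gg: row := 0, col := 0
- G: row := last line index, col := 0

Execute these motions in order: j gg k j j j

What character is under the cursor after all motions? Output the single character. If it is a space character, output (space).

Answer: (space)

Derivation:
After 1 (j): row=1 col=0 char='_'
After 2 (gg): row=0 col=0 char='r'
After 3 (k): row=0 col=0 char='r'
After 4 (j): row=1 col=0 char='_'
After 5 (j): row=2 col=0 char='_'
After 6 (j): row=3 col=0 char='_'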